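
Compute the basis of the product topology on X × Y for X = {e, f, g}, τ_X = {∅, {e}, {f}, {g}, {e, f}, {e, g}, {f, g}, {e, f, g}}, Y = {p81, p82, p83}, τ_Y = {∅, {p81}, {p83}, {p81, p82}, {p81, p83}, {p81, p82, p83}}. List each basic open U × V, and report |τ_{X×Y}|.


Basis B = {∅ × ∅, {e} × {p81}, {e} × {p83}, {f} × {p81}, {f} × {p83}, {g} × {p81}, {g} × {p83}, {e} × {p81, p82}, {e} × {p81, p83}, {e, f} × {p81}, {e, g} × {p81}, {e, f} × {p83}, {e, g} × {p83}, {f} × {p81, p82}, {f} × {p81, p83}, {f, g} × {p81}, {f, g} × {p83}, {g} × {p81, p82}, {g} × {p81, p83}, {e} × {p81, p82, p83}, {e, f, g} × {p81}, {e, f, g} × {p83}, {f} × {p81, p82, p83}, {g} × {p81, p82, p83}, {e, f} × {p81, p82}, {e, g} × {p81, p82}, {e, f} × {p81, p83}, {e, g} × {p81, p83}, {f, g} × {p81, p82}, {f, g} × {p81, p83}, {e, f} × {p81, p82, p83}, {e, g} × {p81, p82, p83}, {e, f, g} × {p81, p82}, {e, f, g} × {p81, p83}, {f, g} × {p81, p82, p83}, {e, f, g} × {p81, p82, p83}}; |τ_{X×Y}| = 216.

Enumerate products U × V with U ∈ τ_X, V ∈ τ_Y (deduplicated):
  ∅ × ∅ = {} (∅)
  {e} × {p81} = {(e,p81)}
  {e} × {p83} = {(e,p83)}
  {f} × {p81} = {(f,p81)}
  {f} × {p83} = {(f,p83)}
  {g} × {p81} = {(g,p81)}
  {g} × {p83} = {(g,p83)}
  {e} × {p81, p82} = {(e,p81), (e,p82)}
  {e} × {p81, p83} = {(e,p81), (e,p83)}
  {e, f} × {p81} = {(e,p81), (f,p81)}
  {e, g} × {p81} = {(e,p81), (g,p81)}
  {e, f} × {p83} = {(e,p83), (f,p83)}
  {e, g} × {p83} = {(e,p83), (g,p83)}
  {f} × {p81, p82} = {(f,p81), (f,p82)}
  {f} × {p81, p83} = {(f,p81), (f,p83)}
  {f, g} × {p81} = {(f,p81), (g,p81)}
  {f, g} × {p83} = {(f,p83), (g,p83)}
  {g} × {p81, p82} = {(g,p81), (g,p82)}
  {g} × {p81, p83} = {(g,p81), (g,p83)}
  {e} × {p81, p82, p83} = {(e,p81), (e,p82), (e,p83)}
  {e, f, g} × {p81} = {(e,p81), (f,p81), (g,p81)}
  {e, f, g} × {p83} = {(e,p83), (f,p83), (g,p83)}
  {f} × {p81, p82, p83} = {(f,p81), (f,p82), (f,p83)}
  {g} × {p81, p82, p83} = {(g,p81), (g,p82), (g,p83)}
  {e, f} × {p81, p82} = {(e,p81), (e,p82), (f,p81), (f,p82)}
  {e, g} × {p81, p82} = {(e,p81), (e,p82), (g,p81), (g,p82)}
  {e, f} × {p81, p83} = {(e,p81), (e,p83), (f,p81), (f,p83)}
  {e, g} × {p81, p83} = {(e,p81), (e,p83), (g,p81), (g,p83)}
  {f, g} × {p81, p82} = {(f,p81), (f,p82), (g,p81), (g,p82)}
  {f, g} × {p81, p83} = {(f,p81), (f,p83), (g,p81), (g,p83)}
  {e, f} × {p81, p82, p83} = {(e,p81), (e,p82), (e,p83), (f,p81), (f,p82), (f,p83)}
  {e, g} × {p81, p82, p83} = {(e,p81), (e,p82), (e,p83), (g,p81), (g,p82), (g,p83)}
  {e, f, g} × {p81, p82} = {(e,p81), (e,p82), (f,p81), (f,p82), (g,p81), (g,p82)}
  {e, f, g} × {p81, p83} = {(e,p81), (e,p83), (f,p81), (f,p83), (g,p81), (g,p83)}
  {f, g} × {p81, p82, p83} = {(f,p81), (f,p82), (f,p83), (g,p81), (g,p82), (g,p83)}
  {e, f, g} × {p81, p82, p83} = {(e,p81), (e,p82), (e,p83), (f,p81), (f,p82), (f,p83), (g,p81), (g,p82), (g,p83)}
These 36 distinct sets form the basis B.
Close under arbitrary unions to get τ_{X×Y}; counting gives |τ_{X×Y}| = 216.


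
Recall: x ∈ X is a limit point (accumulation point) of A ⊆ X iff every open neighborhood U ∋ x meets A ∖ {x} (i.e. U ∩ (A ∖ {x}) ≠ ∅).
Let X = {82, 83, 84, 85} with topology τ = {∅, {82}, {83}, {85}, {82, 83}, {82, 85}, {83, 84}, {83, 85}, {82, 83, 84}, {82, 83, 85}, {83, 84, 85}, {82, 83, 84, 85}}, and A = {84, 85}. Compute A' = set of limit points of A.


A' = ∅

For each x ∈ X, list the open sets U ∈ τ with x ∈ U, then check whether U ∩ (A ∖ {x}) ≠ ∅ for every such U.
  x = 82: open {82} ∋ x has {82} ∩ (A ∖ {82}) = ∅, so x is NOT a limit point.
  x = 83: open {83} ∋ x has {83} ∩ (A ∖ {83}) = ∅, so x is NOT a limit point.
  x = 84: open {83, 84} ∋ x has {83, 84} ∩ (A ∖ {84}) = ∅, so x is NOT a limit point.
  x = 85: open {85} ∋ x has {85} ∩ (A ∖ {85}) = ∅, so x is NOT a limit point.
Collecting: A' = ∅.


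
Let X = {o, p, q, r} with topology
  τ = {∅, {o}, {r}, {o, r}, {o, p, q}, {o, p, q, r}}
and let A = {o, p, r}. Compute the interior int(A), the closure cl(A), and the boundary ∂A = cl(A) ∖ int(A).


int(A) = {o, r}, cl(A) = {o, p, q, r}, ∂A = {p, q}.

Closed sets in (X, τ) are complements of opens:
  closed(X, τ) = {∅, {r}, {p, q}, {o, p, q}, {p, q, r}, {o, p, q, r}}.
int(A) = ⋃ {U ∈ τ : U ⊆ A}. Opens contained in A: ∅, {o}, {r}, {o, r}.
Taking the union of these: int(A) = {o, r}.
cl(A) = ⋂ {C closed : A ⊆ C}. Closed sets containing A: {o, p, q, r}.
Intersecting these: cl(A) = {o, p, q, r}.
∂A = cl(A) ∖ int(A) = {o, p, q, r} ∖ {o, r} = {p, q}.


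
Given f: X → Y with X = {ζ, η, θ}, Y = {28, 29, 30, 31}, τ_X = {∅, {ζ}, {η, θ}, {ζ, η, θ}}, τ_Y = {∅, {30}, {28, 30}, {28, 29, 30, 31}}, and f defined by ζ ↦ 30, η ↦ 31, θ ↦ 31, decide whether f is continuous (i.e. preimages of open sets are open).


f IS continuous.

Compute f^{-1}(U) for each U ∈ τ_Y:
  U = ∅: f^{-1}(U) = ∅ ∈ τ_X ✓.
  U = {30}: f^{-1}(U) = {ζ} ∈ τ_X ✓.
  U = {28, 30}: f^{-1}(U) = {ζ} ∈ τ_X ✓.
  U = {28, 29, 30, 31}: f^{-1}(U) = {ζ, η, θ} ∈ τ_X ✓.
Every preimage lies in τ_X, so f IS continuous.


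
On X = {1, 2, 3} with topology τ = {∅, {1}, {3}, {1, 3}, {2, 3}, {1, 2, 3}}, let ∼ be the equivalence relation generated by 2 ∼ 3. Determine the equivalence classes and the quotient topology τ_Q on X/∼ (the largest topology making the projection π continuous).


X/∼ = {[1], [2=3]}; |τ_Q| = 4.

Equivalence classes: [1], [2=3].
Quotient map π: X → X/∼ sends 1 ↦ [1], 2 ↦ [2=3], 3 ↦ [2=3].
For each subset V ⊆ X/∼, compute π^{-1}(V) ⊆ X and check whether π^{-1}(V) ∈ τ. V is open in τ_Q iff π^{-1}(V) ∈ τ.
  V = {}: π^{-1}(V) = ∅ ∈ τ ✓.
  V = {[1]}: π^{-1}(V) = {1} ∈ τ ✓.
  V = {[2=3]}: π^{-1}(V) = {2, 3} ∈ τ ✓.
  V = {[1], [2=3]}: π^{-1}(V) = {1, 2, 3} ∈ τ ✓.
Open sets in the quotient: τ_Q = {{}, {[1]}, {[2=3]}, {[1], [2=3]}} (4 elements).


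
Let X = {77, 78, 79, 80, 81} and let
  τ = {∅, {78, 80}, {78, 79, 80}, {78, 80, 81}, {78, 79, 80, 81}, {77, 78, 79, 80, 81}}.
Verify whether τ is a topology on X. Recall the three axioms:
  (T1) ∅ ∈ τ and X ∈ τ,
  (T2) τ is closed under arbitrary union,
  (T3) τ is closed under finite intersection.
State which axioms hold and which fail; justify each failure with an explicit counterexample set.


τ IS a topology on X.

Axiom (T1): ∅ ∈ τ? Yes; X ∈ τ? Yes.
Axiom (T2/T3): check pairwise unions and intersections of members of τ.
All pairwise intersections and unions checked — each lies in τ. Therefore τ satisfies (T1), (T2), (T3): it IS a topology on X.


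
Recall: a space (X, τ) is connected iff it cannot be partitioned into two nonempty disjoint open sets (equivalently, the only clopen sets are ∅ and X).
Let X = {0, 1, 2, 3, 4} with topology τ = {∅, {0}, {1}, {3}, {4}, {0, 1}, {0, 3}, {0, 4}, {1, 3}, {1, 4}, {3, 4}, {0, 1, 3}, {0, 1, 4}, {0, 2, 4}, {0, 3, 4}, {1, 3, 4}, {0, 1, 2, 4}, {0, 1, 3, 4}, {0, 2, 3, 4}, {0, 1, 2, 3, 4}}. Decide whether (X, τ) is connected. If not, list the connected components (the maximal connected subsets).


(X, τ) is disconnected; components = [{1}, {3}, {0, 2, 4}].

Find clopen sets (U ∈ τ with X ∖ U ∈ τ):
  U = ∅, X ∖ U = {0, 1, 2, 3, 4} — both open, so U is clopen.
  U = {1}, X ∖ U = {0, 2, 3, 4} — both open, so U is clopen.
  U = {3}, X ∖ U = {0, 1, 2, 4} — both open, so U is clopen.
  U = {1, 3}, X ∖ U = {0, 2, 4} — both open, so U is clopen.
  U = {0, 2, 4}, X ∖ U = {1, 3} — both open, so U is clopen.
  U = {0, 1, 2, 4}, X ∖ U = {3} — both open, so U is clopen.
  U = {0, 2, 3, 4}, X ∖ U = {1} — both open, so U is clopen.
  U = {0, 1, 2, 3, 4}, X ∖ U = ∅ — both open, so U is clopen.
Nontrivial clopen(s) exist: e.g. {0, 2, 4}. So (X, τ) is disconnected.
Compute connected components by grouping points that agree on all clopens:
  component: {1}
  component: {3}
  component: {0, 2, 4}


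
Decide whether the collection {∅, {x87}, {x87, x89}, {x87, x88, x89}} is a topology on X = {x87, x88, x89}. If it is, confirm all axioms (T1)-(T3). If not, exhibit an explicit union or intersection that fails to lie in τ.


τ IS a topology on X.

Axiom (T1): ∅ ∈ τ? Yes; X ∈ τ? Yes.
Axiom (T2/T3): check pairwise unions and intersections of members of τ.
All pairwise intersections and unions checked — each lies in τ. Therefore τ satisfies (T1), (T2), (T3): it IS a topology on X.


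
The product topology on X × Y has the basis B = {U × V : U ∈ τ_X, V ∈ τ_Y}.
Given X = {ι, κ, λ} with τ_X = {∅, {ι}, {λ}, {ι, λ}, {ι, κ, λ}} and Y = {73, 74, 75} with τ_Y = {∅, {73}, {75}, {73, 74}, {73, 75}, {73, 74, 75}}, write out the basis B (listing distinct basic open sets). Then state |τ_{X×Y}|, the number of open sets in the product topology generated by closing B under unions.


Basis B = {∅ × ∅, {ι} × {73}, {ι} × {75}, {λ} × {73}, {λ} × {75}, {ι} × {73, 74}, {ι} × {73, 75}, {ι, λ} × {73}, {ι, λ} × {75}, {λ} × {73, 74}, {λ} × {73, 75}, {ι} × {73, 74, 75}, {ι, κ, λ} × {73}, {ι, κ, λ} × {75}, {λ} × {73, 74, 75}, {ι, λ} × {73, 74}, {ι, λ} × {73, 75}, {ι, λ} × {73, 74, 75}, {ι, κ, λ} × {73, 74}, {ι, κ, λ} × {73, 75}, {ι, κ, λ} × {73, 74, 75}}; |τ_{X×Y}| = 70.

Enumerate products U × V with U ∈ τ_X, V ∈ τ_Y (deduplicated):
  ∅ × ∅ = {} (∅)
  {ι} × {73} = {(ι,73)}
  {ι} × {75} = {(ι,75)}
  {λ} × {73} = {(λ,73)}
  {λ} × {75} = {(λ,75)}
  {ι} × {73, 74} = {(ι,73), (ι,74)}
  {ι} × {73, 75} = {(ι,73), (ι,75)}
  {ι, λ} × {73} = {(ι,73), (λ,73)}
  {ι, λ} × {75} = {(ι,75), (λ,75)}
  {λ} × {73, 74} = {(λ,73), (λ,74)}
  {λ} × {73, 75} = {(λ,73), (λ,75)}
  {ι} × {73, 74, 75} = {(ι,73), (ι,74), (ι,75)}
  {ι, κ, λ} × {73} = {(ι,73), (κ,73), (λ,73)}
  {ι, κ, λ} × {75} = {(ι,75), (κ,75), (λ,75)}
  {λ} × {73, 74, 75} = {(λ,73), (λ,74), (λ,75)}
  {ι, λ} × {73, 74} = {(ι,73), (ι,74), (λ,73), (λ,74)}
  {ι, λ} × {73, 75} = {(ι,73), (ι,75), (λ,73), (λ,75)}
  {ι, λ} × {73, 74, 75} = {(ι,73), (ι,74), (ι,75), (λ,73), (λ,74), (λ,75)}
  {ι, κ, λ} × {73, 74} = {(ι,73), (ι,74), (κ,73), (κ,74), (λ,73), (λ,74)}
  {ι, κ, λ} × {73, 75} = {(ι,73), (ι,75), (κ,73), (κ,75), (λ,73), (λ,75)}
  {ι, κ, λ} × {73, 74, 75} = {(ι,73), (ι,74), (ι,75), (κ,73), (κ,74), (κ,75), (λ,73), (λ,74), (λ,75)}
These 21 distinct sets form the basis B.
Close under arbitrary unions to get τ_{X×Y}; counting gives |τ_{X×Y}| = 70.


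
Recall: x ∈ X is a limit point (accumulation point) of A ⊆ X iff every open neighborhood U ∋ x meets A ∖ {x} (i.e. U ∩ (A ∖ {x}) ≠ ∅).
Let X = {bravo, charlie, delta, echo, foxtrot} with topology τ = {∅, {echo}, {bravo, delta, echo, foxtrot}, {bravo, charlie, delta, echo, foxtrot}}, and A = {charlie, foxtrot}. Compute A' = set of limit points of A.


A' = {bravo, charlie, delta}

For each x ∈ X, list the open sets U ∈ τ with x ∈ U, then check whether U ∩ (A ∖ {x}) ≠ ∅ for every such U.
  x = bravo: opens ∋ x are {bravo, delta, echo, foxtrot}, {bravo, charlie, delta, echo, foxtrot}; each meets A ∖ {bravo}, so x IS a limit point.
  x = charlie: opens ∋ x are {bravo, charlie, delta, echo, foxtrot}; each meets A ∖ {charlie}, so x IS a limit point.
  x = delta: opens ∋ x are {bravo, delta, echo, foxtrot}, {bravo, charlie, delta, echo, foxtrot}; each meets A ∖ {delta}, so x IS a limit point.
  x = echo: open {echo} ∋ x has {echo} ∩ (A ∖ {echo}) = ∅, so x is NOT a limit point.
  x = foxtrot: open {bravo, delta, echo, foxtrot} ∋ x has {bravo, delta, echo, foxtrot} ∩ (A ∖ {foxtrot}) = ∅, so x is NOT a limit point.
Collecting: A' = {bravo, charlie, delta}.


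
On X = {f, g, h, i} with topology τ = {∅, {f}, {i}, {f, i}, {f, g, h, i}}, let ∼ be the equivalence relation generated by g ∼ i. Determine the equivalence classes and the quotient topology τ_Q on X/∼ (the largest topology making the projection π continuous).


X/∼ = {[f], [g=i], [h]}; |τ_Q| = 3.

Equivalence classes: [f], [g=i], [h].
Quotient map π: X → X/∼ sends f ↦ [f], g ↦ [g=i], h ↦ [h], i ↦ [g=i].
For each subset V ⊆ X/∼, compute π^{-1}(V) ⊆ X and check whether π^{-1}(V) ∈ τ. V is open in τ_Q iff π^{-1}(V) ∈ τ.
  V = {}: π^{-1}(V) = ∅ ∈ τ ✓.
  V = {[f]}: π^{-1}(V) = {f} ∈ τ ✓.
  V = {[g=i]}: π^{-1}(V) = {g, i} ∉ τ ✗.
  V = {[f], [g=i]}: π^{-1}(V) = {f, g, i} ∉ τ ✗.
  V = {[h]}: π^{-1}(V) = {h} ∉ τ ✗.
  V = {[f], [h]}: π^{-1}(V) = {f, h} ∉ τ ✗.
  V = {[g=i], [h]}: π^{-1}(V) = {g, h, i} ∉ τ ✗.
  V = {[f], [g=i], [h]}: π^{-1}(V) = {f, g, h, i} ∈ τ ✓.
Open sets in the quotient: τ_Q = {{}, {[f]}, {[f], [g=i], [h]}} (3 elements).


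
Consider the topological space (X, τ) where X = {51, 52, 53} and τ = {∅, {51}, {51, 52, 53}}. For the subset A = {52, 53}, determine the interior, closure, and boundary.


int(A) = ∅, cl(A) = {52, 53}, ∂A = {52, 53}.

Closed sets in (X, τ) are complements of opens:
  closed(X, τ) = {∅, {52, 53}, {51, 52, 53}}.
int(A) = ⋃ {U ∈ τ : U ⊆ A}. Opens contained in A: ∅.
Taking the union of these: int(A) = ∅.
cl(A) = ⋂ {C closed : A ⊆ C}. Closed sets containing A: {52, 53}, {51, 52, 53}.
Intersecting these: cl(A) = {52, 53}.
∂A = cl(A) ∖ int(A) = {52, 53} ∖ ∅ = {52, 53}.


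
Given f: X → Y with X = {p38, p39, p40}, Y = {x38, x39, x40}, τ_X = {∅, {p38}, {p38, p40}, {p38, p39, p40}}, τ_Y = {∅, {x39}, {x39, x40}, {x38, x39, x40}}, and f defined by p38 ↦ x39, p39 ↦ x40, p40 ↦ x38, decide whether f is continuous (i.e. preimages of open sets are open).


f is NOT continuous.

Compute f^{-1}(U) for each U ∈ τ_Y:
  U = ∅: f^{-1}(U) = ∅ ∈ τ_X ✓.
  U = {x39}: f^{-1}(U) = {p38} ∈ τ_X ✓.
  U = {x39, x40}: f^{-1}(U) = {p38, p39} ∉ τ_X ✗.
  U = {x38, x39, x40}: f^{-1}(U) = {p38, p39, p40} ∈ τ_X ✓.
Found U = {x39, x40} with f^{-1}(U) = {p38, p39} not in τ_X. Therefore f is NOT continuous.


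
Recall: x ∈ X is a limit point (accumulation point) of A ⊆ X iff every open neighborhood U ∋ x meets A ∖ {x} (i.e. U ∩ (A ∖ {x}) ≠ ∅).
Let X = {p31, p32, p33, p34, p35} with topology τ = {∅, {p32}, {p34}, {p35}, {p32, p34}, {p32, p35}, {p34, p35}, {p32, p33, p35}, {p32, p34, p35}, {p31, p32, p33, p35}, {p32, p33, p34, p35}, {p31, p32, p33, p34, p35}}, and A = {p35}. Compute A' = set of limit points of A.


A' = {p31, p33}

For each x ∈ X, list the open sets U ∈ τ with x ∈ U, then check whether U ∩ (A ∖ {x}) ≠ ∅ for every such U.
  x = p31: opens ∋ x are {p31, p32, p33, p35}, {p31, p32, p33, p34, p35}; each meets A ∖ {p31}, so x IS a limit point.
  x = p32: open {p32} ∋ x has {p32} ∩ (A ∖ {p32}) = ∅, so x is NOT a limit point.
  x = p33: opens ∋ x are {p32, p33, p35}, {p31, p32, p33, p35}, {p32, p33, p34, p35}, {p31, p32, p33, p34, p35}; each meets A ∖ {p33}, so x IS a limit point.
  x = p34: open {p34} ∋ x has {p34} ∩ (A ∖ {p34}) = ∅, so x is NOT a limit point.
  x = p35: open {p35} ∋ x has {p35} ∩ (A ∖ {p35}) = ∅, so x is NOT a limit point.
Collecting: A' = {p31, p33}.


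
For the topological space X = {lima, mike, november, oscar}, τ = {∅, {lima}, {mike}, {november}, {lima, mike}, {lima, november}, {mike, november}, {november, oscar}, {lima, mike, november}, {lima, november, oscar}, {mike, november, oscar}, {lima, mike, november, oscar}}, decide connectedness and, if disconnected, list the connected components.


(X, τ) is disconnected; components = [{lima}, {mike}, {november, oscar}].

Find clopen sets (U ∈ τ with X ∖ U ∈ τ):
  U = ∅, X ∖ U = {lima, mike, november, oscar} — both open, so U is clopen.
  U = {lima}, X ∖ U = {mike, november, oscar} — both open, so U is clopen.
  U = {mike}, X ∖ U = {lima, november, oscar} — both open, so U is clopen.
  U = {lima, mike}, X ∖ U = {november, oscar} — both open, so U is clopen.
  U = {november, oscar}, X ∖ U = {lima, mike} — both open, so U is clopen.
  U = {lima, november, oscar}, X ∖ U = {mike} — both open, so U is clopen.
  U = {mike, november, oscar}, X ∖ U = {lima} — both open, so U is clopen.
  U = {lima, mike, november, oscar}, X ∖ U = ∅ — both open, so U is clopen.
Nontrivial clopen(s) exist: e.g. {lima, mike}. So (X, τ) is disconnected.
Compute connected components by grouping points that agree on all clopens:
  component: {lima}
  component: {mike}
  component: {november, oscar}


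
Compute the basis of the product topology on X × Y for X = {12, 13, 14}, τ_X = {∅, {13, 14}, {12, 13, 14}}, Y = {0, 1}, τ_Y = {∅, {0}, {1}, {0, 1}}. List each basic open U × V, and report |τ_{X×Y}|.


Basis B = {∅ × ∅, {13, 14} × {0}, {13, 14} × {1}, {12, 13, 14} × {0}, {12, 13, 14} × {1}, {13, 14} × {0, 1}, {12, 13, 14} × {0, 1}}; |τ_{X×Y}| = 9.

Enumerate products U × V with U ∈ τ_X, V ∈ τ_Y (deduplicated):
  ∅ × ∅ = {} (∅)
  {13, 14} × {0} = {(13,0), (14,0)}
  {13, 14} × {1} = {(13,1), (14,1)}
  {12, 13, 14} × {0} = {(12,0), (13,0), (14,0)}
  {12, 13, 14} × {1} = {(12,1), (13,1), (14,1)}
  {13, 14} × {0, 1} = {(13,0), (13,1), (14,0), (14,1)}
  {12, 13, 14} × {0, 1} = {(12,0), (12,1), (13,0), (13,1), (14,0), (14,1)}
These 7 distinct sets form the basis B.
Close under arbitrary unions to get τ_{X×Y}; counting gives |τ_{X×Y}| = 9.


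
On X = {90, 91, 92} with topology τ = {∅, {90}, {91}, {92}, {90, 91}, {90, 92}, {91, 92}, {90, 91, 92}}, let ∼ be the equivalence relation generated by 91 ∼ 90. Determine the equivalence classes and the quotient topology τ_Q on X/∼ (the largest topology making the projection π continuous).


X/∼ = {[90=91], [92]}; |τ_Q| = 4.

Equivalence classes: [90=91], [92].
Quotient map π: X → X/∼ sends 90 ↦ [90=91], 91 ↦ [90=91], 92 ↦ [92].
For each subset V ⊆ X/∼, compute π^{-1}(V) ⊆ X and check whether π^{-1}(V) ∈ τ. V is open in τ_Q iff π^{-1}(V) ∈ τ.
  V = {}: π^{-1}(V) = ∅ ∈ τ ✓.
  V = {[90=91]}: π^{-1}(V) = {90, 91} ∈ τ ✓.
  V = {[92]}: π^{-1}(V) = {92} ∈ τ ✓.
  V = {[90=91], [92]}: π^{-1}(V) = {90, 91, 92} ∈ τ ✓.
Open sets in the quotient: τ_Q = {{}, {[90=91]}, {[92]}, {[90=91], [92]}} (4 elements).


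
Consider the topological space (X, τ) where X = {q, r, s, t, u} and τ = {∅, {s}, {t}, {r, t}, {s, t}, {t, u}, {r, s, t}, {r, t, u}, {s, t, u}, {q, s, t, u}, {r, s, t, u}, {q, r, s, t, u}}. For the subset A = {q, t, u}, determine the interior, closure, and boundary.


int(A) = {t, u}, cl(A) = {q, r, t, u}, ∂A = {q, r}.

Closed sets in (X, τ) are complements of opens:
  closed(X, τ) = {∅, {q}, {r}, {q, r}, {q, s}, {q, u}, {q, r, s}, {q, r, u}, {q, s, u}, {q, r, s, u}, {q, r, t, u}, {q, r, s, t, u}}.
int(A) = ⋃ {U ∈ τ : U ⊆ A}. Opens contained in A: ∅, {t}, {t, u}.
Taking the union of these: int(A) = {t, u}.
cl(A) = ⋂ {C closed : A ⊆ C}. Closed sets containing A: {q, r, t, u}, {q, r, s, t, u}.
Intersecting these: cl(A) = {q, r, t, u}.
∂A = cl(A) ∖ int(A) = {q, r, t, u} ∖ {t, u} = {q, r}.


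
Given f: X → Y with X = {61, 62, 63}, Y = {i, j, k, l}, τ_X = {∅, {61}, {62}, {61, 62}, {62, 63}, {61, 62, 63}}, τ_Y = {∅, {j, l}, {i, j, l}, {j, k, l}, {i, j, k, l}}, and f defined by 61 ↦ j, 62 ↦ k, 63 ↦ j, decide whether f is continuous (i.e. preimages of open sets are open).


f is NOT continuous.

Compute f^{-1}(U) for each U ∈ τ_Y:
  U = ∅: f^{-1}(U) = ∅ ∈ τ_X ✓.
  U = {j, l}: f^{-1}(U) = {61, 63} ∉ τ_X ✗.
  U = {i, j, l}: f^{-1}(U) = {61, 63} ∉ τ_X ✗.
  U = {j, k, l}: f^{-1}(U) = {61, 62, 63} ∈ τ_X ✓.
  U = {i, j, k, l}: f^{-1}(U) = {61, 62, 63} ∈ τ_X ✓.
Found U = {j, l} with f^{-1}(U) = {61, 63} not in τ_X. Therefore f is NOT continuous.


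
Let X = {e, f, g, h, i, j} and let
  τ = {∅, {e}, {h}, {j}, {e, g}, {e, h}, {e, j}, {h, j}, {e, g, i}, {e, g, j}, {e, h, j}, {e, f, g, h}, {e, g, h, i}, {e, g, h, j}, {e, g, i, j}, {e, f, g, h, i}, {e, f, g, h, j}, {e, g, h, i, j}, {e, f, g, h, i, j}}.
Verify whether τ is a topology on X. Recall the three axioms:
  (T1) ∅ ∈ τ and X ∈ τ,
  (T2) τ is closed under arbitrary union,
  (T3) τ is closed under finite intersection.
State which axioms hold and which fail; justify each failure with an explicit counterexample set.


τ is NOT a topology on X.

Axiom (T1): ∅ ∈ τ? Yes; X ∈ τ? Yes.
Axiom (T2/T3): check pairwise unions and intersections of members of τ.
Counterexample for (T2): {h} ∪ {e, g} = {e, g, h} ∉ τ. Therefore τ is NOT a topology.


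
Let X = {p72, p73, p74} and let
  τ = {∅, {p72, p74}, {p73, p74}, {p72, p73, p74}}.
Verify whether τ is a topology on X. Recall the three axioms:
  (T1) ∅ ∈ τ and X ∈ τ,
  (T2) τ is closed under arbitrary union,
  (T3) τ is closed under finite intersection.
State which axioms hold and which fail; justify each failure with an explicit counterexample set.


τ is NOT a topology on X.

Axiom (T1): ∅ ∈ τ? Yes; X ∈ τ? Yes.
Axiom (T2/T3): check pairwise unions and intersections of members of τ.
Counterexample for (T3): {p72, p74} ∩ {p73, p74} = {p74} ∉ τ. Therefore τ is NOT a topology.


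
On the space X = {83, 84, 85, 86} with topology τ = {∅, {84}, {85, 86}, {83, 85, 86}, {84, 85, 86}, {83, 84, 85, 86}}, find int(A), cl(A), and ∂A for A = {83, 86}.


int(A) = ∅, cl(A) = {83, 85, 86}, ∂A = {83, 85, 86}.

Closed sets in (X, τ) are complements of opens:
  closed(X, τ) = {∅, {83}, {84}, {83, 84}, {83, 85, 86}, {83, 84, 85, 86}}.
int(A) = ⋃ {U ∈ τ : U ⊆ A}. Opens contained in A: ∅.
Taking the union of these: int(A) = ∅.
cl(A) = ⋂ {C closed : A ⊆ C}. Closed sets containing A: {83, 85, 86}, {83, 84, 85, 86}.
Intersecting these: cl(A) = {83, 85, 86}.
∂A = cl(A) ∖ int(A) = {83, 85, 86} ∖ ∅ = {83, 85, 86}.


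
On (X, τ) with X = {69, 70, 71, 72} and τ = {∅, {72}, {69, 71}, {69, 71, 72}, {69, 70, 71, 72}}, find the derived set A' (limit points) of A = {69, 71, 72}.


A' = {69, 70, 71}

For each x ∈ X, list the open sets U ∈ τ with x ∈ U, then check whether U ∩ (A ∖ {x}) ≠ ∅ for every such U.
  x = 69: opens ∋ x are {69, 71}, {69, 71, 72}, {69, 70, 71, 72}; each meets A ∖ {69}, so x IS a limit point.
  x = 70: opens ∋ x are {69, 70, 71, 72}; each meets A ∖ {70}, so x IS a limit point.
  x = 71: opens ∋ x are {69, 71}, {69, 71, 72}, {69, 70, 71, 72}; each meets A ∖ {71}, so x IS a limit point.
  x = 72: open {72} ∋ x has {72} ∩ (A ∖ {72}) = ∅, so x is NOT a limit point.
Collecting: A' = {69, 70, 71}.


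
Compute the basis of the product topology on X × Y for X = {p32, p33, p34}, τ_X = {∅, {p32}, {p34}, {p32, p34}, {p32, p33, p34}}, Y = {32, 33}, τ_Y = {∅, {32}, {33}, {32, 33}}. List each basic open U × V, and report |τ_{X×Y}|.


Basis B = {∅ × ∅, {p32} × {32}, {p32} × {33}, {p34} × {32}, {p34} × {33}, {p32} × {32, 33}, {p32, p34} × {32}, {p32, p34} × {33}, {p34} × {32, 33}, {p32, p33, p34} × {32}, {p32, p33, p34} × {33}, {p32, p34} × {32, 33}, {p32, p33, p34} × {32, 33}}; |τ_{X×Y}| = 25.

Enumerate products U × V with U ∈ τ_X, V ∈ τ_Y (deduplicated):
  ∅ × ∅ = {} (∅)
  {p32} × {32} = {(p32,32)}
  {p32} × {33} = {(p32,33)}
  {p34} × {32} = {(p34,32)}
  {p34} × {33} = {(p34,33)}
  {p32} × {32, 33} = {(p32,32), (p32,33)}
  {p32, p34} × {32} = {(p32,32), (p34,32)}
  {p32, p34} × {33} = {(p32,33), (p34,33)}
  {p34} × {32, 33} = {(p34,32), (p34,33)}
  {p32, p33, p34} × {32} = {(p32,32), (p33,32), (p34,32)}
  {p32, p33, p34} × {33} = {(p32,33), (p33,33), (p34,33)}
  {p32, p34} × {32, 33} = {(p32,32), (p32,33), (p34,32), (p34,33)}
  {p32, p33, p34} × {32, 33} = {(p32,32), (p32,33), (p33,32), (p33,33), (p34,32), (p34,33)}
These 13 distinct sets form the basis B.
Close under arbitrary unions to get τ_{X×Y}; counting gives |τ_{X×Y}| = 25.


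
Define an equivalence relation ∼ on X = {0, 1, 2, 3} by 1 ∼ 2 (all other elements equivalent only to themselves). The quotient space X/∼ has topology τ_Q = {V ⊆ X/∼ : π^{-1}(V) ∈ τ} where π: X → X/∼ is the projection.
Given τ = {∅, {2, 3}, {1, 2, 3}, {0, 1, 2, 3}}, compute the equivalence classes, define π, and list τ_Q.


X/∼ = {[0], [1=2], [3]}; |τ_Q| = 3.

Equivalence classes: [0], [1=2], [3].
Quotient map π: X → X/∼ sends 0 ↦ [0], 1 ↦ [1=2], 2 ↦ [1=2], 3 ↦ [3].
For each subset V ⊆ X/∼, compute π^{-1}(V) ⊆ X and check whether π^{-1}(V) ∈ τ. V is open in τ_Q iff π^{-1}(V) ∈ τ.
  V = {}: π^{-1}(V) = ∅ ∈ τ ✓.
  V = {[0]}: π^{-1}(V) = {0} ∉ τ ✗.
  V = {[1=2]}: π^{-1}(V) = {1, 2} ∉ τ ✗.
  V = {[0], [1=2]}: π^{-1}(V) = {0, 1, 2} ∉ τ ✗.
  V = {[3]}: π^{-1}(V) = {3} ∉ τ ✗.
  V = {[0], [3]}: π^{-1}(V) = {0, 3} ∉ τ ✗.
  V = {[1=2], [3]}: π^{-1}(V) = {1, 2, 3} ∈ τ ✓.
  V = {[0], [1=2], [3]}: π^{-1}(V) = {0, 1, 2, 3} ∈ τ ✓.
Open sets in the quotient: τ_Q = {{}, {[1=2], [3]}, {[0], [1=2], [3]}} (3 elements).


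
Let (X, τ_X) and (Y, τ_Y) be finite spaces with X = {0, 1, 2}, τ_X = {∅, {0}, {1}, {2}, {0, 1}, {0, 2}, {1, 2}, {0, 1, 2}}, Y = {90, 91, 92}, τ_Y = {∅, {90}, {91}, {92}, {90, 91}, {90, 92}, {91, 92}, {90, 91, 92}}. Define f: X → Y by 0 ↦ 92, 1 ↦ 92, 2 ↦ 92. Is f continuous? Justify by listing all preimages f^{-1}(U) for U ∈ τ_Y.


f IS continuous.

Compute f^{-1}(U) for each U ∈ τ_Y:
  U = ∅: f^{-1}(U) = ∅ ∈ τ_X ✓.
  U = {90}: f^{-1}(U) = ∅ ∈ τ_X ✓.
  U = {91}: f^{-1}(U) = ∅ ∈ τ_X ✓.
  U = {92}: f^{-1}(U) = {0, 1, 2} ∈ τ_X ✓.
  U = {90, 91}: f^{-1}(U) = ∅ ∈ τ_X ✓.
  U = {90, 92}: f^{-1}(U) = {0, 1, 2} ∈ τ_X ✓.
  U = {91, 92}: f^{-1}(U) = {0, 1, 2} ∈ τ_X ✓.
  U = {90, 91, 92}: f^{-1}(U) = {0, 1, 2} ∈ τ_X ✓.
Every preimage lies in τ_X, so f IS continuous.


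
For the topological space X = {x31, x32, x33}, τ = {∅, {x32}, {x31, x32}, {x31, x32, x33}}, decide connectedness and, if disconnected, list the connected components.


(X, τ) is connected.

Find clopen sets (U ∈ τ with X ∖ U ∈ τ):
  U = ∅, X ∖ U = {x31, x32, x33} — both open, so U is clopen.
  U = {x31, x32, x33}, X ∖ U = ∅ — both open, so U is clopen.
Only trivial clopens (∅ and X) exist, so (X, τ) is connected.
Compute connected components by grouping points that agree on all clopens:
  component: {x31, x32, x33}


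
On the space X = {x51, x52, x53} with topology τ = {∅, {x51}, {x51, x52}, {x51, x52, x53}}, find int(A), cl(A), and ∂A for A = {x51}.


int(A) = {x51}, cl(A) = {x51, x52, x53}, ∂A = {x52, x53}.

Closed sets in (X, τ) are complements of opens:
  closed(X, τ) = {∅, {x53}, {x52, x53}, {x51, x52, x53}}.
int(A) = ⋃ {U ∈ τ : U ⊆ A}. Opens contained in A: ∅, {x51}.
Taking the union of these: int(A) = {x51}.
cl(A) = ⋂ {C closed : A ⊆ C}. Closed sets containing A: {x51, x52, x53}.
Intersecting these: cl(A) = {x51, x52, x53}.
∂A = cl(A) ∖ int(A) = {x51, x52, x53} ∖ {x51} = {x52, x53}.


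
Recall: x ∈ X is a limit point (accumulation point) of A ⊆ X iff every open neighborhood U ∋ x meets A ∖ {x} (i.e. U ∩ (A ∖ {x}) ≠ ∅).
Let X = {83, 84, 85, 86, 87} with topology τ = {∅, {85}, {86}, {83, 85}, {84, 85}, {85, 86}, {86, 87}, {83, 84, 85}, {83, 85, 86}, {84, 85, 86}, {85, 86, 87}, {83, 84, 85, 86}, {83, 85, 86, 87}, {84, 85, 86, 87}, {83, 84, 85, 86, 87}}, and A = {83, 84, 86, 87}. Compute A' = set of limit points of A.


A' = {87}

For each x ∈ X, list the open sets U ∈ τ with x ∈ U, then check whether U ∩ (A ∖ {x}) ≠ ∅ for every such U.
  x = 83: open {83, 85} ∋ x has {83, 85} ∩ (A ∖ {83}) = ∅, so x is NOT a limit point.
  x = 84: open {84, 85} ∋ x has {84, 85} ∩ (A ∖ {84}) = ∅, so x is NOT a limit point.
  x = 85: open {85} ∋ x has {85} ∩ (A ∖ {85}) = ∅, so x is NOT a limit point.
  x = 86: open {86} ∋ x has {86} ∩ (A ∖ {86}) = ∅, so x is NOT a limit point.
  x = 87: opens ∋ x are {86, 87}, {85, 86, 87}, {83, 85, 86, 87}, {84, 85, 86, 87}, {83, 84, 85, 86, 87}; each meets A ∖ {87}, so x IS a limit point.
Collecting: A' = {87}.


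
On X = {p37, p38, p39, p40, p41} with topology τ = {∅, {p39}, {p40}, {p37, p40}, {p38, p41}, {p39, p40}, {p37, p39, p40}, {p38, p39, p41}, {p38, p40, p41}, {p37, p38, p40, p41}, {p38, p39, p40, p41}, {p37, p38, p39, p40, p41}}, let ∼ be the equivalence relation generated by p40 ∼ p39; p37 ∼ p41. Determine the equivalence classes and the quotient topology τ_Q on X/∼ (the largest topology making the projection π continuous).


X/∼ = {[p37=p41], [p38], [p39=p40]}; |τ_Q| = 3.

Equivalence classes: [p37=p41], [p38], [p39=p40].
Quotient map π: X → X/∼ sends p37 ↦ [p37=p41], p38 ↦ [p38], p39 ↦ [p39=p40], p40 ↦ [p39=p40], p41 ↦ [p37=p41].
For each subset V ⊆ X/∼, compute π^{-1}(V) ⊆ X and check whether π^{-1}(V) ∈ τ. V is open in τ_Q iff π^{-1}(V) ∈ τ.
  V = {}: π^{-1}(V) = ∅ ∈ τ ✓.
  V = {[p37=p41]}: π^{-1}(V) = {p37, p41} ∉ τ ✗.
  V = {[p38]}: π^{-1}(V) = {p38} ∉ τ ✗.
  V = {[p37=p41], [p38]}: π^{-1}(V) = {p37, p38, p41} ∉ τ ✗.
  V = {[p39=p40]}: π^{-1}(V) = {p39, p40} ∈ τ ✓.
  V = {[p37=p41], [p39=p40]}: π^{-1}(V) = {p37, p39, p40, p41} ∉ τ ✗.
  V = {[p38], [p39=p40]}: π^{-1}(V) = {p38, p39, p40} ∉ τ ✗.
  V = {[p37=p41], [p38], [p39=p40]}: π^{-1}(V) = {p37, p38, p39, p40, p41} ∈ τ ✓.
Open sets in the quotient: τ_Q = {{}, {[p39=p40]}, {[p37=p41], [p38], [p39=p40]}} (3 elements).


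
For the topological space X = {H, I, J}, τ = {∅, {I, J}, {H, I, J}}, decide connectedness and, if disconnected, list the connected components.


(X, τ) is connected.

Find clopen sets (U ∈ τ with X ∖ U ∈ τ):
  U = ∅, X ∖ U = {H, I, J} — both open, so U is clopen.
  U = {H, I, J}, X ∖ U = ∅ — both open, so U is clopen.
Only trivial clopens (∅ and X) exist, so (X, τ) is connected.
Compute connected components by grouping points that agree on all clopens:
  component: {H, I, J}


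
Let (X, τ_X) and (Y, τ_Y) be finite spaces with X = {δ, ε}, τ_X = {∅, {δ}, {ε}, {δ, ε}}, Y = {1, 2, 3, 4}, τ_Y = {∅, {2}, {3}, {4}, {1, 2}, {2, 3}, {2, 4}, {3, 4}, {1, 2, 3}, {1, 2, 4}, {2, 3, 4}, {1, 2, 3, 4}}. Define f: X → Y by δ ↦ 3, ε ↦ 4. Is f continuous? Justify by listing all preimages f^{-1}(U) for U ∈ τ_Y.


f IS continuous.

Compute f^{-1}(U) for each U ∈ τ_Y:
  U = ∅: f^{-1}(U) = ∅ ∈ τ_X ✓.
  U = {2}: f^{-1}(U) = ∅ ∈ τ_X ✓.
  U = {3}: f^{-1}(U) = {δ} ∈ τ_X ✓.
  U = {4}: f^{-1}(U) = {ε} ∈ τ_X ✓.
  U = {1, 2}: f^{-1}(U) = ∅ ∈ τ_X ✓.
  U = {2, 3}: f^{-1}(U) = {δ} ∈ τ_X ✓.
  U = {2, 4}: f^{-1}(U) = {ε} ∈ τ_X ✓.
  U = {3, 4}: f^{-1}(U) = {δ, ε} ∈ τ_X ✓.
  U = {1, 2, 3}: f^{-1}(U) = {δ} ∈ τ_X ✓.
  U = {1, 2, 4}: f^{-1}(U) = {ε} ∈ τ_X ✓.
  U = {2, 3, 4}: f^{-1}(U) = {δ, ε} ∈ τ_X ✓.
  U = {1, 2, 3, 4}: f^{-1}(U) = {δ, ε} ∈ τ_X ✓.
Every preimage lies in τ_X, so f IS continuous.


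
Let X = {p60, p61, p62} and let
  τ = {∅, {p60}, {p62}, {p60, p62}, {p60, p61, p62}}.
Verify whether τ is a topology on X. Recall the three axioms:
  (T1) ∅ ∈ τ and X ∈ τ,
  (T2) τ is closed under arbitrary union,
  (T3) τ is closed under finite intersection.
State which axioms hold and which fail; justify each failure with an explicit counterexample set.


τ IS a topology on X.

Axiom (T1): ∅ ∈ τ? Yes; X ∈ τ? Yes.
Axiom (T2/T3): check pairwise unions and intersections of members of τ.
All pairwise intersections and unions checked — each lies in τ. Therefore τ satisfies (T1), (T2), (T3): it IS a topology on X.


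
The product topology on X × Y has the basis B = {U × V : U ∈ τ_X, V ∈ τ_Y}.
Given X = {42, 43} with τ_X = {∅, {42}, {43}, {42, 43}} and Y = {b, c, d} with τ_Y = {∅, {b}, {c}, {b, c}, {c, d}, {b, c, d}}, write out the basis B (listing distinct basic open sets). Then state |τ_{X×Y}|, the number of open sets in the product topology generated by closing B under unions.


Basis B = {∅ × ∅, {42} × {b}, {42} × {c}, {43} × {b}, {43} × {c}, {42} × {b, c}, {42, 43} × {b}, {42} × {c, d}, {42, 43} × {c}, {43} × {b, c}, {43} × {c, d}, {42} × {b, c, d}, {43} × {b, c, d}, {42, 43} × {b, c}, {42, 43} × {c, d}, {42, 43} × {b, c, d}}; |τ_{X×Y}| = 36.

Enumerate products U × V with U ∈ τ_X, V ∈ τ_Y (deduplicated):
  ∅ × ∅ = {} (∅)
  {42} × {b} = {(42,b)}
  {42} × {c} = {(42,c)}
  {43} × {b} = {(43,b)}
  {43} × {c} = {(43,c)}
  {42} × {b, c} = {(42,b), (42,c)}
  {42, 43} × {b} = {(42,b), (43,b)}
  {42} × {c, d} = {(42,c), (42,d)}
  {42, 43} × {c} = {(42,c), (43,c)}
  {43} × {b, c} = {(43,b), (43,c)}
  {43} × {c, d} = {(43,c), (43,d)}
  {42} × {b, c, d} = {(42,b), (42,c), (42,d)}
  {43} × {b, c, d} = {(43,b), (43,c), (43,d)}
  {42, 43} × {b, c} = {(42,b), (42,c), (43,b), (43,c)}
  {42, 43} × {c, d} = {(42,c), (42,d), (43,c), (43,d)}
  {42, 43} × {b, c, d} = {(42,b), (42,c), (42,d), (43,b), (43,c), (43,d)}
These 16 distinct sets form the basis B.
Close under arbitrary unions to get τ_{X×Y}; counting gives |τ_{X×Y}| = 36.


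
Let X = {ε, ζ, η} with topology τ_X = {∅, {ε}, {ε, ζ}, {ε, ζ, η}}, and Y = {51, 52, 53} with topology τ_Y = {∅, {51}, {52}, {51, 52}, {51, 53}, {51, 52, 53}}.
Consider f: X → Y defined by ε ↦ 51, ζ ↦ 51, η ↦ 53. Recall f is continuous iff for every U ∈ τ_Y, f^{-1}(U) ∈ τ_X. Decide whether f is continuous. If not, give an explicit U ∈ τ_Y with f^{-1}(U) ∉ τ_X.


f IS continuous.

Compute f^{-1}(U) for each U ∈ τ_Y:
  U = ∅: f^{-1}(U) = ∅ ∈ τ_X ✓.
  U = {51}: f^{-1}(U) = {ε, ζ} ∈ τ_X ✓.
  U = {52}: f^{-1}(U) = ∅ ∈ τ_X ✓.
  U = {51, 52}: f^{-1}(U) = {ε, ζ} ∈ τ_X ✓.
  U = {51, 53}: f^{-1}(U) = {ε, ζ, η} ∈ τ_X ✓.
  U = {51, 52, 53}: f^{-1}(U) = {ε, ζ, η} ∈ τ_X ✓.
Every preimage lies in τ_X, so f IS continuous.


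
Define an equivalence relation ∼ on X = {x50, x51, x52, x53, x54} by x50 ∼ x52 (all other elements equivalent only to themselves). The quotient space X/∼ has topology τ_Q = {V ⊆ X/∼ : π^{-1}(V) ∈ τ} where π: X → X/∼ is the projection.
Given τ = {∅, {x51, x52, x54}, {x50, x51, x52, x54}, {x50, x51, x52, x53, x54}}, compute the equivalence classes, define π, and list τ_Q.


X/∼ = {[x50=x52], [x51], [x53], [x54]}; |τ_Q| = 3.

Equivalence classes: [x50=x52], [x51], [x53], [x54].
Quotient map π: X → X/∼ sends x50 ↦ [x50=x52], x51 ↦ [x51], x52 ↦ [x50=x52], x53 ↦ [x53], x54 ↦ [x54].
For each subset V ⊆ X/∼, compute π^{-1}(V) ⊆ X and check whether π^{-1}(V) ∈ τ. V is open in τ_Q iff π^{-1}(V) ∈ τ.
  V = {}: π^{-1}(V) = ∅ ∈ τ ✓.
  V = {[x50=x52]}: π^{-1}(V) = {x50, x52} ∉ τ ✗.
  V = {[x51]}: π^{-1}(V) = {x51} ∉ τ ✗.
  V = {[x50=x52], [x51]}: π^{-1}(V) = {x50, x51, x52} ∉ τ ✗.
  V = {[x53]}: π^{-1}(V) = {x53} ∉ τ ✗.
  V = {[x50=x52], [x53]}: π^{-1}(V) = {x50, x52, x53} ∉ τ ✗.
  V = {[x51], [x53]}: π^{-1}(V) = {x51, x53} ∉ τ ✗.
  V = {[x50=x52], [x51], [x53]}: π^{-1}(V) = {x50, x51, x52, x53} ∉ τ ✗.
  V = {[x54]}: π^{-1}(V) = {x54} ∉ τ ✗.
  V = {[x50=x52], [x54]}: π^{-1}(V) = {x50, x52, x54} ∉ τ ✗.
  V = {[x51], [x54]}: π^{-1}(V) = {x51, x54} ∉ τ ✗.
  V = {[x50=x52], [x51], [x54]}: π^{-1}(V) = {x50, x51, x52, x54} ∈ τ ✓.
  V = {[x53], [x54]}: π^{-1}(V) = {x53, x54} ∉ τ ✗.
  V = {[x50=x52], [x53], [x54]}: π^{-1}(V) = {x50, x52, x53, x54} ∉ τ ✗.
  V = {[x51], [x53], [x54]}: π^{-1}(V) = {x51, x53, x54} ∉ τ ✗.
  V = {[x50=x52], [x51], [x53], [x54]}: π^{-1}(V) = {x50, x51, x52, x53, x54} ∈ τ ✓.
Open sets in the quotient: τ_Q = {{}, {[x50=x52], [x51], [x54]}, {[x50=x52], [x51], [x53], [x54]}} (3 elements).


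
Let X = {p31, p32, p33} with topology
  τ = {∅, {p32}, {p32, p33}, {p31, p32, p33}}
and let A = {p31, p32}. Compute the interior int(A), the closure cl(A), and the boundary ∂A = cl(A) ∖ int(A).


int(A) = {p32}, cl(A) = {p31, p32, p33}, ∂A = {p31, p33}.

Closed sets in (X, τ) are complements of opens:
  closed(X, τ) = {∅, {p31}, {p31, p33}, {p31, p32, p33}}.
int(A) = ⋃ {U ∈ τ : U ⊆ A}. Opens contained in A: ∅, {p32}.
Taking the union of these: int(A) = {p32}.
cl(A) = ⋂ {C closed : A ⊆ C}. Closed sets containing A: {p31, p32, p33}.
Intersecting these: cl(A) = {p31, p32, p33}.
∂A = cl(A) ∖ int(A) = {p31, p32, p33} ∖ {p32} = {p31, p33}.


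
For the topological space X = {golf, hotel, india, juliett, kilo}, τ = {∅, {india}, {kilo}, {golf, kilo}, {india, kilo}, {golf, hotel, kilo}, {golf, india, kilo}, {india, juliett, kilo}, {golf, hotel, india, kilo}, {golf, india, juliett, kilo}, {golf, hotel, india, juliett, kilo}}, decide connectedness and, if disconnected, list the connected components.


(X, τ) is connected.

Find clopen sets (U ∈ τ with X ∖ U ∈ τ):
  U = ∅, X ∖ U = {golf, hotel, india, juliett, kilo} — both open, so U is clopen.
  U = {golf, hotel, india, juliett, kilo}, X ∖ U = ∅ — both open, so U is clopen.
Only trivial clopens (∅ and X) exist, so (X, τ) is connected.
Compute connected components by grouping points that agree on all clopens:
  component: {golf, hotel, india, juliett, kilo}


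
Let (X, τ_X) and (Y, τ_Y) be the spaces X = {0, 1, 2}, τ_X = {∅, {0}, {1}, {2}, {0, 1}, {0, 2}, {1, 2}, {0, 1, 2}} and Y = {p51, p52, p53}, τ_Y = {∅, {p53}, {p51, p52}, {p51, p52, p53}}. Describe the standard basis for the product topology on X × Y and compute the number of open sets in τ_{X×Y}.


Basis B = {∅ × ∅, {0} × {p53}, {1} × {p53}, {2} × {p53}, {0} × {p51, p52}, {0, 1} × {p53}, {0, 2} × {p53}, {1} × {p51, p52}, {1, 2} × {p53}, {2} × {p51, p52}, {0} × {p51, p52, p53}, {0, 1, 2} × {p53}, {1} × {p51, p52, p53}, {2} × {p51, p52, p53}, {0, 1} × {p51, p52}, {0, 2} × {p51, p52}, {1, 2} × {p51, p52}, {0, 1} × {p51, p52, p53}, {0, 2} × {p51, p52, p53}, {0, 1, 2} × {p51, p52}, {1, 2} × {p51, p52, p53}, {0, 1, 2} × {p51, p52, p53}}; |τ_{X×Y}| = 64.

Enumerate products U × V with U ∈ τ_X, V ∈ τ_Y (deduplicated):
  ∅ × ∅ = {} (∅)
  {0} × {p53} = {(0,p53)}
  {1} × {p53} = {(1,p53)}
  {2} × {p53} = {(2,p53)}
  {0} × {p51, p52} = {(0,p51), (0,p52)}
  {0, 1} × {p53} = {(0,p53), (1,p53)}
  {0, 2} × {p53} = {(0,p53), (2,p53)}
  {1} × {p51, p52} = {(1,p51), (1,p52)}
  {1, 2} × {p53} = {(1,p53), (2,p53)}
  {2} × {p51, p52} = {(2,p51), (2,p52)}
  {0} × {p51, p52, p53} = {(0,p51), (0,p52), (0,p53)}
  {0, 1, 2} × {p53} = {(0,p53), (1,p53), (2,p53)}
  {1} × {p51, p52, p53} = {(1,p51), (1,p52), (1,p53)}
  {2} × {p51, p52, p53} = {(2,p51), (2,p52), (2,p53)}
  {0, 1} × {p51, p52} = {(0,p51), (0,p52), (1,p51), (1,p52)}
  {0, 2} × {p51, p52} = {(0,p51), (0,p52), (2,p51), (2,p52)}
  {1, 2} × {p51, p52} = {(1,p51), (1,p52), (2,p51), (2,p52)}
  {0, 1} × {p51, p52, p53} = {(0,p51), (0,p52), (0,p53), (1,p51), (1,p52), (1,p53)}
  {0, 2} × {p51, p52, p53} = {(0,p51), (0,p52), (0,p53), (2,p51), (2,p52), (2,p53)}
  {0, 1, 2} × {p51, p52} = {(0,p51), (0,p52), (1,p51), (1,p52), (2,p51), (2,p52)}
  {1, 2} × {p51, p52, p53} = {(1,p51), (1,p52), (1,p53), (2,p51), (2,p52), (2,p53)}
  {0, 1, 2} × {p51, p52, p53} = {(0,p51), (0,p52), (0,p53), (1,p51), (1,p52), (1,p53), (2,p51), (2,p52), (2,p53)}
These 22 distinct sets form the basis B.
Close under arbitrary unions to get τ_{X×Y}; counting gives |τ_{X×Y}| = 64.


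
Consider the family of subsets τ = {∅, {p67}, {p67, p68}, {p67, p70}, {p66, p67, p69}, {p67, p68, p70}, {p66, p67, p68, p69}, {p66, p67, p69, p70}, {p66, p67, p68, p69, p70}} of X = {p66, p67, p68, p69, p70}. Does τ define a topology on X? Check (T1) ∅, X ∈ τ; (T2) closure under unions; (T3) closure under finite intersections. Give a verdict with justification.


τ IS a topology on X.

Axiom (T1): ∅ ∈ τ? Yes; X ∈ τ? Yes.
Axiom (T2/T3): check pairwise unions and intersections of members of τ.
All pairwise intersections and unions checked — each lies in τ. Therefore τ satisfies (T1), (T2), (T3): it IS a topology on X.
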